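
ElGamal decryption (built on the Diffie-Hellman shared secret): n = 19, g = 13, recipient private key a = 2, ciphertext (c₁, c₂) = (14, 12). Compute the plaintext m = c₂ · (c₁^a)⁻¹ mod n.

Shared mask s = c₁^a mod n = 14^2 mod 19.
14^1 ≡ 14 (mod 19)
14^2 = (14^1)^2 ≡ 14^2 = 196 ≡ 6 (mod 19)
So s = 6; s⁻¹ ≡ 16 (mod 19).
m = c₂ · s⁻¹ mod 19 = 12 · 16 mod 19 = 2.

2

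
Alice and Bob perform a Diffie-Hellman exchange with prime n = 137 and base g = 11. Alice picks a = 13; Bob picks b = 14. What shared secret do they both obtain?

78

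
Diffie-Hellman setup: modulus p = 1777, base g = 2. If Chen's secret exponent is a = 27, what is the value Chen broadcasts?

918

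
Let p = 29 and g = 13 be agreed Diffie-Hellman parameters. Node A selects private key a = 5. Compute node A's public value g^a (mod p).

6

Public value = 13^5 (mod 29).
13^1 ≡ 13 (mod 29)
13^2 = (13^1)^2 ≡ 13^2 = 169 ≡ 24 (mod 29)
13^4 = (13^2)^2 ≡ 24^2 = 576 ≡ 25 (mod 29)
13^5 = 13^4 · 13^1 ≡ 25 · 13 ≡ 6 (mod 29).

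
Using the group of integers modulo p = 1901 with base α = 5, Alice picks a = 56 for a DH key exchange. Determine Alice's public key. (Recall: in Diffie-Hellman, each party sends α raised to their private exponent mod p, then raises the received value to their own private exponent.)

Public value = 5^{56} \pmod{1901}.
5^1 ≡ 5 (mod 1901)
5^2 = (5^1)^2 ≡ 5^2 = 25 ≡ 25 (mod 1901)
5^4 = (5^2)^2 ≡ 25^2 = 625 ≡ 625 (mod 1901)
5^8 = (5^4)^2 ≡ 625^2 = 390625 ≡ 920 (mod 1901)
5^16 = (5^8)^2 ≡ 920^2 = 846400 ≡ 455 (mod 1901)
5^32 = (5^16)^2 ≡ 455^2 = 207025 ≡ 1717 (mod 1901)
5^56 = 5^32 · 5^16 · 5^8 ≡ 1717 · 455 · 920 ≡ 417 (mod 1901).

417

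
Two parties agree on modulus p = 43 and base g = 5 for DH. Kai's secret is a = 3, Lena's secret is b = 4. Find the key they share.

41

Lena sends B = g^b mod p = 5^4 mod 43.
5^1 ≡ 5 (mod 43)
5^2 = (5^1)^2 ≡ 5^2 = 25 ≡ 25 (mod 43)
5^4 = (5^2)^2 ≡ 25^2 = 625 ≡ 23 (mod 43)
So B = 23. Kai then computes K = B^a mod p = 23^3 mod 43.
23^1 ≡ 23 (mod 43)
23^2 = (23^1)^2 ≡ 23^2 = 529 ≡ 13 (mod 43)
23^3 = 23^2 · 23^1 ≡ 13 · 23 ≡ 41 (mod 43).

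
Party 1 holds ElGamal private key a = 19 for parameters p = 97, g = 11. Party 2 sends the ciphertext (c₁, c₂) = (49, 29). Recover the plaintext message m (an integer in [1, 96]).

87

Shared mask s = c₁^a mod p = 49^19 mod 97.
49^1 ≡ 49 (mod 97)
49^2 = (49^1)^2 ≡ 49^2 = 2401 ≡ 73 (mod 97)
49^4 = (49^2)^2 ≡ 73^2 = 5329 ≡ 91 (mod 97)
49^8 = (49^4)^2 ≡ 91^2 = 8281 ≡ 36 (mod 97)
49^16 = (49^8)^2 ≡ 36^2 = 1296 ≡ 35 (mod 97)
49^19 = 49^16 · 49^2 · 49^1 ≡ 35 · 73 · 49 ≡ 65 (mod 97).
So s = 65; s⁻¹ ≡ 3 (mod 97).
m = c₂ · s⁻¹ mod 97 = 29 · 3 mod 97 = 87.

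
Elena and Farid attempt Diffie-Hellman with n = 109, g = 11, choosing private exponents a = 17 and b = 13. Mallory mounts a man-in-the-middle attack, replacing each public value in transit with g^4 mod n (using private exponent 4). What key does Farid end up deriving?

Farid receives Mallory's public value M = 11^4 mod 109 instead of the honest one.
11^1 ≡ 11 (mod 109)
11^2 = (11^1)^2 ≡ 11^2 = 121 ≡ 12 (mod 109)
11^4 = (11^2)^2 ≡ 12^2 = 144 ≡ 35 (mod 109)
So M = 35. Farid computes K = M^13 mod 109.
35^1 ≡ 35 (mod 109)
35^2 = (35^1)^2 ≡ 35^2 = 1225 ≡ 26 (mod 109)
35^4 = (35^2)^2 ≡ 26^2 = 676 ≡ 22 (mod 109)
35^8 = (35^4)^2 ≡ 22^2 = 484 ≡ 48 (mod 109)
35^13 = 35^8 · 35^4 · 35^1 ≡ 48 · 22 · 35 ≡ 9 (mod 109).

9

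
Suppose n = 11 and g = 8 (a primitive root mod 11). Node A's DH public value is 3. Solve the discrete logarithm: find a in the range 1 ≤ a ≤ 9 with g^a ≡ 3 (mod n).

6

Try successive powers of 8 modulo 11:
8^1 ≡ 8
8^2 ≡ 9
8^3 ≡ 6
8^4 ≡ 4
8^5 ≡ 10
8^6 ≡ 3
Found: a = 6.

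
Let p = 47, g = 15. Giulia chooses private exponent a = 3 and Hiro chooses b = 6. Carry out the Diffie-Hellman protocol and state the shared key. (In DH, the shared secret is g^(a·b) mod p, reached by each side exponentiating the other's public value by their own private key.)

12

Hiro sends B = g^b mod p = 15^6 mod 47.
15^1 ≡ 15 (mod 47)
15^2 = (15^1)^2 ≡ 15^2 = 225 ≡ 37 (mod 47)
15^4 = (15^2)^2 ≡ 37^2 = 1369 ≡ 6 (mod 47)
15^6 = 15^4 · 15^2 ≡ 6 · 37 ≡ 34 (mod 47).
So B = 34. Giulia then computes K = B^a mod p = 34^3 mod 47.
34^1 ≡ 34 (mod 47)
34^2 = (34^1)^2 ≡ 34^2 = 1156 ≡ 28 (mod 47)
34^3 = 34^2 · 34^1 ≡ 28 · 34 ≡ 12 (mod 47).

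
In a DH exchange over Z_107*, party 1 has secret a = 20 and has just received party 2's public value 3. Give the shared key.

Shared key K = 3^20 mod 107.
3^1 ≡ 3 (mod 107)
3^2 = (3^1)^2 ≡ 3^2 = 9 ≡ 9 (mod 107)
3^4 = (3^2)^2 ≡ 9^2 = 81 ≡ 81 (mod 107)
3^8 = (3^4)^2 ≡ 81^2 = 6561 ≡ 34 (mod 107)
3^16 = (3^8)^2 ≡ 34^2 = 1156 ≡ 86 (mod 107)
3^20 = 3^16 · 3^4 ≡ 86 · 81 ≡ 11 (mod 107).

11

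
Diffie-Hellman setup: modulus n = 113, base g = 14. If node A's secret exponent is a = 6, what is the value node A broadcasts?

Public value = 14^6 mod 113.
14^1 ≡ 14 (mod 113)
14^2 = (14^1)^2 ≡ 14^2 = 196 ≡ 83 (mod 113)
14^4 = (14^2)^2 ≡ 83^2 = 6889 ≡ 109 (mod 113)
14^6 = 14^4 · 14^2 ≡ 109 · 83 ≡ 7 (mod 113).

7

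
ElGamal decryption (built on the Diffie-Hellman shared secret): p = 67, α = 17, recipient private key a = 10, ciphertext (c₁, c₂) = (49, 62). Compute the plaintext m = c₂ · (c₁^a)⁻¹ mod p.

Shared mask s = c₁^a mod p = 49^10 mod 67.
49^1 ≡ 49 (mod 67)
49^2 = (49^1)^2 ≡ 49^2 = 2401 ≡ 56 (mod 67)
49^4 = (49^2)^2 ≡ 56^2 = 3136 ≡ 54 (mod 67)
49^8 = (49^4)^2 ≡ 54^2 = 2916 ≡ 35 (mod 67)
49^10 = 49^8 · 49^2 ≡ 35 · 56 ≡ 17 (mod 67).
So s = 17; s⁻¹ ≡ 4 (mod 67).
m = c₂ · s⁻¹ mod 67 = 62 · 4 mod 67 = 47.

47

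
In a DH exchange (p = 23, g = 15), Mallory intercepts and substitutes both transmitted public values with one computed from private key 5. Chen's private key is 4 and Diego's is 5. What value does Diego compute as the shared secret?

17

Diego receives Mallory's public value M = 15^5 mod 23 instead of the honest one.
15^1 ≡ 15 (mod 23)
15^2 = (15^1)^2 ≡ 15^2 = 225 ≡ 18 (mod 23)
15^4 = (15^2)^2 ≡ 18^2 = 324 ≡ 2 (mod 23)
15^5 = 15^4 · 15^1 ≡ 2 · 15 ≡ 7 (mod 23).
So M = 7. Diego computes K = M^5 mod 23.
7^1 ≡ 7 (mod 23)
7^2 = (7^1)^2 ≡ 7^2 = 49 ≡ 3 (mod 23)
7^4 = (7^2)^2 ≡ 3^2 = 9 ≡ 9 (mod 23)
7^5 = 7^4 · 7^1 ≡ 9 · 7 ≡ 17 (mod 23).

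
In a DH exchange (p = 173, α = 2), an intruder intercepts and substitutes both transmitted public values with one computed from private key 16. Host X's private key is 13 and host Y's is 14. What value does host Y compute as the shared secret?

Host Y receives an intruder's public value M = 2^16 mod 173 instead of the honest one.
2^1 ≡ 2 (mod 173)
2^2 = (2^1)^2 ≡ 2^2 = 4 ≡ 4 (mod 173)
2^4 = (2^2)^2 ≡ 4^2 = 16 ≡ 16 (mod 173)
2^8 = (2^4)^2 ≡ 16^2 = 256 ≡ 83 (mod 173)
2^16 = (2^8)^2 ≡ 83^2 = 6889 ≡ 142 (mod 173)
So M = 142. Host Y computes K = M^14 mod 173.
142^1 ≡ 142 (mod 173)
142^2 = (142^1)^2 ≡ 142^2 = 20164 ≡ 96 (mod 173)
142^4 = (142^2)^2 ≡ 96^2 = 9216 ≡ 47 (mod 173)
142^8 = (142^4)^2 ≡ 47^2 = 2209 ≡ 133 (mod 173)
142^14 = 142^8 · 142^4 · 142^2 ≡ 133 · 47 · 96 ≡ 132 (mod 173).

132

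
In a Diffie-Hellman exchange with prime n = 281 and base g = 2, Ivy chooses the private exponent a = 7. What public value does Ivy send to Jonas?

128

Public value = 2^{7} \pmod{281}.
2^1 ≡ 2 (mod 281)
2^2 = (2^1)^2 ≡ 2^2 = 4 ≡ 4 (mod 281)
2^4 = (2^2)^2 ≡ 4^2 = 16 ≡ 16 (mod 281)
2^7 = 2^4 · 2^2 · 2^1 ≡ 16 · 4 · 2 ≡ 128 (mod 281).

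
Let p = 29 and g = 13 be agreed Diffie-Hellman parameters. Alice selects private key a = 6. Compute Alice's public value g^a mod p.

20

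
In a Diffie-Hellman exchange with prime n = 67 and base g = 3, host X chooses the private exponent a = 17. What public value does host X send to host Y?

8

Public value = 3^17 mod 67.
3^1 ≡ 3 (mod 67)
3^2 = (3^1)^2 ≡ 3^2 = 9 ≡ 9 (mod 67)
3^4 = (3^2)^2 ≡ 9^2 = 81 ≡ 14 (mod 67)
3^8 = (3^4)^2 ≡ 14^2 = 196 ≡ 62 (mod 67)
3^16 = (3^8)^2 ≡ 62^2 = 3844 ≡ 25 (mod 67)
3^17 = 3^16 · 3^1 ≡ 25 · 3 ≡ 8 (mod 67).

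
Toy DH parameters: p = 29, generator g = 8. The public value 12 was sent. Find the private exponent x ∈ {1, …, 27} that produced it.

21

Try successive powers of 8 modulo 29:
8^1 ≡ 8
8^2 ≡ 6
8^3 ≡ 19
8^4 ≡ 7
8^5 ≡ 27
8^6 ≡ 13
8^7 ≡ 17
8^8 ≡ 20
8^9 ≡ 15
8^10 ≡ 4
8^11 ≡ 3
8^12 ≡ 24
8^13 ≡ 18
8^14 ≡ 28
8^15 ≡ 21
8^16 ≡ 23
8^17 ≡ 10
8^18 ≡ 22
8^19 ≡ 2
8^20 ≡ 16
8^21 ≡ 12
Found: x = 21.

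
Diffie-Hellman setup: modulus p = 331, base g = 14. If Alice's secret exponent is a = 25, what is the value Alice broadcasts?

212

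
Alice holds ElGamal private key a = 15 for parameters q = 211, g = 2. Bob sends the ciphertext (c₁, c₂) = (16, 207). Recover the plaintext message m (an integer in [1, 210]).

Shared mask s = c₁^a mod q = 16^15 mod 211.
16^1 ≡ 16 (mod 211)
16^2 = (16^1)^2 ≡ 16^2 = 256 ≡ 45 (mod 211)
16^4 = (16^2)^2 ≡ 45^2 = 2025 ≡ 126 (mod 211)
16^8 = (16^4)^2 ≡ 126^2 = 15876 ≡ 51 (mod 211)
16^15 = 16^8 · 16^4 · 16^2 · 16^1 ≡ 51 · 126 · 45 · 16 ≡ 123 (mod 211).
So s = 123; s⁻¹ ≡ 199 (mod 211).
m = c₂ · s⁻¹ mod 211 = 207 · 199 mod 211 = 48.

48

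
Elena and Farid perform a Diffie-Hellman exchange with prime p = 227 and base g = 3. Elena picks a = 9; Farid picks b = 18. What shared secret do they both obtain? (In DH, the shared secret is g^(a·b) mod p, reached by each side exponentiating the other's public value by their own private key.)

188

Farid sends B = g^b mod p = 3^18 mod 227.
3^1 ≡ 3 (mod 227)
3^2 = (3^1)^2 ≡ 3^2 = 9 ≡ 9 (mod 227)
3^4 = (3^2)^2 ≡ 9^2 = 81 ≡ 81 (mod 227)
3^8 = (3^4)^2 ≡ 81^2 = 6561 ≡ 205 (mod 227)
3^16 = (3^8)^2 ≡ 205^2 = 42025 ≡ 30 (mod 227)
3^18 = 3^16 · 3^2 ≡ 30 · 9 ≡ 43 (mod 227).
So B = 43. Elena then computes K = B^a mod p = 43^9 mod 227.
43^1 ≡ 43 (mod 227)
43^2 = (43^1)^2 ≡ 43^2 = 1849 ≡ 33 (mod 227)
43^4 = (43^2)^2 ≡ 33^2 = 1089 ≡ 181 (mod 227)
43^8 = (43^4)^2 ≡ 181^2 = 32761 ≡ 73 (mod 227)
43^9 = 43^8 · 43^1 ≡ 73 · 43 ≡ 188 (mod 227).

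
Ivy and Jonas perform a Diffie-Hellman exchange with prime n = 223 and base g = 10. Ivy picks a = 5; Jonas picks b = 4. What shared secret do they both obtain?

200

Ivy sends A = g^a mod n = 10^5 mod 223.
10^1 ≡ 10 (mod 223)
10^2 = (10^1)^2 ≡ 10^2 = 100 ≡ 100 (mod 223)
10^4 = (10^2)^2 ≡ 100^2 = 10000 ≡ 188 (mod 223)
10^5 = 10^4 · 10^1 ≡ 188 · 10 ≡ 96 (mod 223).
So A = 96. Jonas then computes K = A^b mod n = 96^4 mod 223.
96^1 ≡ 96 (mod 223)
96^2 = (96^1)^2 ≡ 96^2 = 9216 ≡ 73 (mod 223)
96^4 = (96^2)^2 ≡ 73^2 = 5329 ≡ 200 (mod 223)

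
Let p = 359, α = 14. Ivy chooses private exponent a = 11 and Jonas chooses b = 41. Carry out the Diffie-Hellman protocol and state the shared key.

354

Ivy sends A = α^a mod p = 14^11 mod 359.
14^1 ≡ 14 (mod 359)
14^2 = (14^1)^2 ≡ 14^2 = 196 ≡ 196 (mod 359)
14^4 = (14^2)^2 ≡ 196^2 = 38416 ≡ 3 (mod 359)
14^8 = (14^4)^2 ≡ 3^2 = 9 ≡ 9 (mod 359)
14^11 = 14^8 · 14^2 · 14^1 ≡ 9 · 196 · 14 ≡ 284 (mod 359).
So A = 284. Jonas then computes K = A^b mod p = 284^41 mod 359.
284^1 ≡ 284 (mod 359)
284^2 = (284^1)^2 ≡ 284^2 = 80656 ≡ 240 (mod 359)
284^4 = (284^2)^2 ≡ 240^2 = 57600 ≡ 160 (mod 359)
284^8 = (284^4)^2 ≡ 160^2 = 25600 ≡ 111 (mod 359)
284^16 = (284^8)^2 ≡ 111^2 = 12321 ≡ 115 (mod 359)
284^32 = (284^16)^2 ≡ 115^2 = 13225 ≡ 301 (mod 359)
284^41 = 284^32 · 284^8 · 284^1 ≡ 301 · 111 · 284 ≡ 354 (mod 359).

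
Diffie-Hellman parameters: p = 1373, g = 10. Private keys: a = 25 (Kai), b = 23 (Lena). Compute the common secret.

232

Lena sends B = g^b mod p = 10^23 mod 1373.
10^1 ≡ 10 (mod 1373)
10^2 = (10^1)^2 ≡ 10^2 = 100 ≡ 100 (mod 1373)
10^4 = (10^2)^2 ≡ 100^2 = 10000 ≡ 389 (mod 1373)
10^8 = (10^4)^2 ≡ 389^2 = 151321 ≡ 291 (mod 1373)
10^16 = (10^8)^2 ≡ 291^2 = 84681 ≡ 928 (mod 1373)
10^23 = 10^16 · 10^4 · 10^2 · 10^1 ≡ 928 · 389 · 100 · 10 ≡ 94 (mod 1373).
So B = 94. Kai then computes K = B^a mod p = 94^25 mod 1373.
94^1 ≡ 94 (mod 1373)
94^2 = (94^1)^2 ≡ 94^2 = 8836 ≡ 598 (mod 1373)
94^4 = (94^2)^2 ≡ 598^2 = 357604 ≡ 624 (mod 1373)
94^8 = (94^4)^2 ≡ 624^2 = 389376 ≡ 817 (mod 1373)
94^16 = (94^8)^2 ≡ 817^2 = 667489 ≡ 211 (mod 1373)
94^25 = 94^16 · 94^8 · 94^1 ≡ 211 · 817 · 94 ≡ 232 (mod 1373).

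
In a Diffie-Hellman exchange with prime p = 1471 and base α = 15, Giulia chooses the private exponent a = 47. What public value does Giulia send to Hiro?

335

Public value = 15^47 (mod 1471).
15^1 ≡ 15 (mod 1471)
15^2 = (15^1)^2 ≡ 15^2 = 225 ≡ 225 (mod 1471)
15^4 = (15^2)^2 ≡ 225^2 = 50625 ≡ 611 (mod 1471)
15^8 = (15^4)^2 ≡ 611^2 = 373321 ≡ 1158 (mod 1471)
15^16 = (15^8)^2 ≡ 1158^2 = 1340964 ≡ 883 (mod 1471)
15^32 = (15^16)^2 ≡ 883^2 = 779689 ≡ 59 (mod 1471)
15^47 = 15^32 · 15^8 · 15^4 · 15^2 · 15^1 ≡ 59 · 1158 · 611 · 225 · 15 ≡ 335 (mod 1471).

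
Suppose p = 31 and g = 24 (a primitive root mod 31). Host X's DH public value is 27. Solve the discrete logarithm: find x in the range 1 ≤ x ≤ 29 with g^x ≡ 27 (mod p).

Try successive powers of 24 modulo 31:
24^1 ≡ 24
24^2 ≡ 18
24^3 ≡ 29
24^4 ≡ 14
24^5 ≡ 26
24^6 ≡ 4
24^7 ≡ 3
24^8 ≡ 10
24^9 ≡ 23
24^10 ≡ 25
24^11 ≡ 11
24^12 ≡ 16
24^13 ≡ 12
24^14 ≡ 9
24^15 ≡ 30
24^16 ≡ 7
24^17 ≡ 13
24^18 ≡ 2
24^19 ≡ 17
24^20 ≡ 5
24^21 ≡ 27
Found: x = 21.

21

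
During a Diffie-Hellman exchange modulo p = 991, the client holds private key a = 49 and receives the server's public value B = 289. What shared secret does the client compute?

Shared key K = 289^49 mod 991.
289^1 ≡ 289 (mod 991)
289^2 = (289^1)^2 ≡ 289^2 = 83521 ≡ 277 (mod 991)
289^4 = (289^2)^2 ≡ 277^2 = 76729 ≡ 422 (mod 991)
289^8 = (289^4)^2 ≡ 422^2 = 178084 ≡ 695 (mod 991)
289^16 = (289^8)^2 ≡ 695^2 = 483025 ≡ 408 (mod 991)
289^32 = (289^16)^2 ≡ 408^2 = 166464 ≡ 967 (mod 991)
289^49 = 289^32 · 289^16 · 289^1 ≡ 967 · 408 · 289 ≡ 408 (mod 991).

408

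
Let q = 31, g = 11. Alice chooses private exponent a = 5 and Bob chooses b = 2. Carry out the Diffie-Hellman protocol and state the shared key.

Bob sends B = g^b mod q = 11^2 mod 31.
11^1 ≡ 11 (mod 31)
11^2 = (11^1)^2 ≡ 11^2 = 121 ≡ 28 (mod 31)
So B = 28. Alice then computes K = B^a mod q = 28^5 mod 31.
28^1 ≡ 28 (mod 31)
28^2 = (28^1)^2 ≡ 28^2 = 784 ≡ 9 (mod 31)
28^4 = (28^2)^2 ≡ 9^2 = 81 ≡ 19 (mod 31)
28^5 = 28^4 · 28^1 ≡ 19 · 28 ≡ 5 (mod 31).

5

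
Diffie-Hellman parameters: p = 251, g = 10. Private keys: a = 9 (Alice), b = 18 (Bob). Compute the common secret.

Alice sends A = g^a mod p = 10^9 mod 251.
10^1 ≡ 10 (mod 251)
10^2 = (10^1)^2 ≡ 10^2 = 100 ≡ 100 (mod 251)
10^4 = (10^2)^2 ≡ 100^2 = 10000 ≡ 211 (mod 251)
10^8 = (10^4)^2 ≡ 211^2 = 44521 ≡ 94 (mod 251)
10^9 = 10^8 · 10^1 ≡ 94 · 10 ≡ 187 (mod 251).
So A = 187. Bob then computes K = A^b mod p = 187^18 mod 251.
187^1 ≡ 187 (mod 251)
187^2 = (187^1)^2 ≡ 187^2 = 34969 ≡ 80 (mod 251)
187^4 = (187^2)^2 ≡ 80^2 = 6400 ≡ 125 (mod 251)
187^8 = (187^4)^2 ≡ 125^2 = 15625 ≡ 63 (mod 251)
187^16 = (187^8)^2 ≡ 63^2 = 3969 ≡ 204 (mod 251)
187^18 = 187^16 · 187^2 ≡ 204 · 80 ≡ 5 (mod 251).

5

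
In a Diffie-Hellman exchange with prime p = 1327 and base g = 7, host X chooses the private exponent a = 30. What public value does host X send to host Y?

Public value = 7^30 mod 1327.
7^1 ≡ 7 (mod 1327)
7^2 = (7^1)^2 ≡ 7^2 = 49 ≡ 49 (mod 1327)
7^4 = (7^2)^2 ≡ 49^2 = 2401 ≡ 1074 (mod 1327)
7^8 = (7^4)^2 ≡ 1074^2 = 1153476 ≡ 313 (mod 1327)
7^16 = (7^8)^2 ≡ 313^2 = 97969 ≡ 1098 (mod 1327)
7^30 = 7^16 · 7^8 · 7^4 · 7^2 ≡ 1098 · 313 · 1074 · 49 ≡ 664 (mod 1327).

664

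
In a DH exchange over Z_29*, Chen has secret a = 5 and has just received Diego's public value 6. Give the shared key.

Shared key K = 6^5 mod 29.
6^1 ≡ 6 (mod 29)
6^2 = (6^1)^2 ≡ 6^2 = 36 ≡ 7 (mod 29)
6^4 = (6^2)^2 ≡ 7^2 = 49 ≡ 20 (mod 29)
6^5 = 6^4 · 6^1 ≡ 20 · 6 ≡ 4 (mod 29).

4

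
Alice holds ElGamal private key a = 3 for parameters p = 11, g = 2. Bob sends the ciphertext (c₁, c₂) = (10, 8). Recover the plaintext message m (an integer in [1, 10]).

Shared mask s = c₁^a mod p = 10^3 mod 11.
10^1 ≡ 10 (mod 11)
10^2 = (10^1)^2 ≡ 10^2 = 100 ≡ 1 (mod 11)
10^3 = 10^2 · 10^1 ≡ 1 · 10 ≡ 10 (mod 11).
So s = 10; s⁻¹ ≡ 10 (mod 11).
m = c₂ · s⁻¹ mod 11 = 8 · 10 mod 11 = 3.

3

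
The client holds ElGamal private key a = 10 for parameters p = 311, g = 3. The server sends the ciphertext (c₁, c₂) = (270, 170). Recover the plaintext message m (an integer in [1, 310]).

Shared mask s = c₁^a mod p = 270^10 mod 311.
270^1 ≡ 270 (mod 311)
270^2 = (270^1)^2 ≡ 270^2 = 72900 ≡ 126 (mod 311)
270^4 = (270^2)^2 ≡ 126^2 = 15876 ≡ 15 (mod 311)
270^8 = (270^4)^2 ≡ 15^2 = 225 ≡ 225 (mod 311)
270^10 = 270^8 · 270^2 ≡ 225 · 126 ≡ 49 (mod 311).
So s = 49; s⁻¹ ≡ 146 (mod 311).
m = c₂ · s⁻¹ mod 311 = 170 · 146 mod 311 = 251.

251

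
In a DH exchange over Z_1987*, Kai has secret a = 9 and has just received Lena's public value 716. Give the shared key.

839

Shared key K = 716^9 mod 1987.
716^1 ≡ 716 (mod 1987)
716^2 = (716^1)^2 ≡ 716^2 = 512656 ≡ 10 (mod 1987)
716^4 = (716^2)^2 ≡ 10^2 = 100 ≡ 100 (mod 1987)
716^8 = (716^4)^2 ≡ 100^2 = 10000 ≡ 65 (mod 1987)
716^9 = 716^8 · 716^1 ≡ 65 · 716 ≡ 839 (mod 1987).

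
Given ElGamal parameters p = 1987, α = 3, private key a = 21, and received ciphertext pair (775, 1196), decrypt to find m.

59

Shared mask s = c₁^a mod p = 775^21 mod 1987.
775^1 ≡ 775 (mod 1987)
775^2 = (775^1)^2 ≡ 775^2 = 600625 ≡ 551 (mod 1987)
775^4 = (775^2)^2 ≡ 551^2 = 303601 ≡ 1577 (mod 1987)
775^8 = (775^4)^2 ≡ 1577^2 = 2486929 ≡ 1192 (mod 1987)
775^16 = (775^8)^2 ≡ 1192^2 = 1420864 ≡ 159 (mod 1987)
775^21 = 775^16 · 775^4 · 775^1 ≡ 159 · 1577 · 775 ≡ 1199 (mod 1987).
So s = 1199; s⁻¹ ≡ 643 (mod 1987).
m = c₂ · s⁻¹ mod 1987 = 1196 · 643 mod 1987 = 59.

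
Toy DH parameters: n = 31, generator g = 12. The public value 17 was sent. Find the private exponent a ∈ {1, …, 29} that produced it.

Try successive powers of 12 modulo 31:
12^1 ≡ 12
12^2 ≡ 20
12^3 ≡ 23
12^4 ≡ 28
12^5 ≡ 26
12^6 ≡ 2
12^7 ≡ 24
12^8 ≡ 9
12^9 ≡ 15
12^10 ≡ 25
12^11 ≡ 21
12^12 ≡ 4
12^13 ≡ 17
Found: a = 13.

13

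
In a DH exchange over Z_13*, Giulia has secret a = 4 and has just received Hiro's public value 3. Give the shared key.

3

Shared key K = 3^4 mod 13.
3^1 ≡ 3 (mod 13)
3^2 = (3^1)^2 ≡ 3^2 = 9 ≡ 9 (mod 13)
3^4 = (3^2)^2 ≡ 9^2 = 81 ≡ 3 (mod 13)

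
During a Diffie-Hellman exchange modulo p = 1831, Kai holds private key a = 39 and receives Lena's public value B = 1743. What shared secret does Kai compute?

Shared key K = 1743^39 mod 1831.
1743^1 ≡ 1743 (mod 1831)
1743^2 = (1743^1)^2 ≡ 1743^2 = 3038049 ≡ 420 (mod 1831)
1743^4 = (1743^2)^2 ≡ 420^2 = 176400 ≡ 624 (mod 1831)
1743^8 = (1743^4)^2 ≡ 624^2 = 389376 ≡ 1204 (mod 1831)
1743^16 = (1743^8)^2 ≡ 1204^2 = 1449616 ≡ 1295 (mod 1831)
1743^32 = (1743^16)^2 ≡ 1295^2 = 1677025 ≡ 1660 (mod 1831)
1743^39 = 1743^32 · 1743^4 · 1743^2 · 1743^1 ≡ 1660 · 624 · 420 · 1743 ≡ 1757 (mod 1831).

1757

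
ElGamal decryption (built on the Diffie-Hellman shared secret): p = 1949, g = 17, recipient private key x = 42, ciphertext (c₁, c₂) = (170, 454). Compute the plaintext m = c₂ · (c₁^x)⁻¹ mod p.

821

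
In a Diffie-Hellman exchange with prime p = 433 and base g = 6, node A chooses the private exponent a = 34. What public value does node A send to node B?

211

Public value = 6^34 mod 433.
6^1 ≡ 6 (mod 433)
6^2 = (6^1)^2 ≡ 6^2 = 36 ≡ 36 (mod 433)
6^4 = (6^2)^2 ≡ 36^2 = 1296 ≡ 430 (mod 433)
6^8 = (6^4)^2 ≡ 430^2 = 184900 ≡ 9 (mod 433)
6^16 = (6^8)^2 ≡ 9^2 = 81 ≡ 81 (mod 433)
6^32 = (6^16)^2 ≡ 81^2 = 6561 ≡ 66 (mod 433)
6^34 = 6^32 · 6^2 ≡ 66 · 36 ≡ 211 (mod 433).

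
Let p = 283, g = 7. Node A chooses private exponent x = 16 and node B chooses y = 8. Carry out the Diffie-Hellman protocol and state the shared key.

Node A sends A = g^x mod p = 7^16 mod 283.
7^1 ≡ 7 (mod 283)
7^2 = (7^1)^2 ≡ 7^2 = 49 ≡ 49 (mod 283)
7^4 = (7^2)^2 ≡ 49^2 = 2401 ≡ 137 (mod 283)
7^8 = (7^4)^2 ≡ 137^2 = 18769 ≡ 91 (mod 283)
7^16 = (7^8)^2 ≡ 91^2 = 8281 ≡ 74 (mod 283)
So A = 74. Node B then computes K = A^y mod p = 74^8 mod 283.
74^1 ≡ 74 (mod 283)
74^2 = (74^1)^2 ≡ 74^2 = 5476 ≡ 99 (mod 283)
74^4 = (74^2)^2 ≡ 99^2 = 9801 ≡ 179 (mod 283)
74^8 = (74^4)^2 ≡ 179^2 = 32041 ≡ 62 (mod 283)

62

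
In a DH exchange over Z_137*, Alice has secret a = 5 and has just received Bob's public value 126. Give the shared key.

Shared key K = 126^5 mod 137.
126^1 ≡ 126 (mod 137)
126^2 = (126^1)^2 ≡ 126^2 = 15876 ≡ 121 (mod 137)
126^4 = (126^2)^2 ≡ 121^2 = 14641 ≡ 119 (mod 137)
126^5 = 126^4 · 126^1 ≡ 119 · 126 ≡ 61 (mod 137).

61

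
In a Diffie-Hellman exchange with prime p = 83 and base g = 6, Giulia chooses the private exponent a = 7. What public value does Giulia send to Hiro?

60

Public value = 6^7 mod 83.
6^1 ≡ 6 (mod 83)
6^2 = (6^1)^2 ≡ 6^2 = 36 ≡ 36 (mod 83)
6^4 = (6^2)^2 ≡ 36^2 = 1296 ≡ 51 (mod 83)
6^7 = 6^4 · 6^2 · 6^1 ≡ 51 · 36 · 6 ≡ 60 (mod 83).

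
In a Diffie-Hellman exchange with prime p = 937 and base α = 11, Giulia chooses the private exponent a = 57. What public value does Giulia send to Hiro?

Public value = 11^57 mod 937.
11^1 ≡ 11 (mod 937)
11^2 = (11^1)^2 ≡ 11^2 = 121 ≡ 121 (mod 937)
11^4 = (11^2)^2 ≡ 121^2 = 14641 ≡ 586 (mod 937)
11^8 = (11^4)^2 ≡ 586^2 = 343396 ≡ 454 (mod 937)
11^16 = (11^8)^2 ≡ 454^2 = 206116 ≡ 913 (mod 937)
11^32 = (11^16)^2 ≡ 913^2 = 833569 ≡ 576 (mod 937)
11^57 = 11^32 · 11^16 · 11^8 · 11^1 ≡ 576 · 913 · 454 · 11 ≡ 167 (mod 937).

167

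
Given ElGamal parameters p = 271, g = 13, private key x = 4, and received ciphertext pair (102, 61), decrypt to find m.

20

Shared mask s = c₁^x mod p = 102^4 mod 271.
102^1 ≡ 102 (mod 271)
102^2 = (102^1)^2 ≡ 102^2 = 10404 ≡ 106 (mod 271)
102^4 = (102^2)^2 ≡ 106^2 = 11236 ≡ 125 (mod 271)
So s = 125; s⁻¹ ≡ 258 (mod 271).
m = c₂ · s⁻¹ mod 271 = 61 · 258 mod 271 = 20.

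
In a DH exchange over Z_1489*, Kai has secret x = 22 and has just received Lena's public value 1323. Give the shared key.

1097

Shared key K = 1323^22 mod 1489.
1323^1 ≡ 1323 (mod 1489)
1323^2 = (1323^1)^2 ≡ 1323^2 = 1750329 ≡ 754 (mod 1489)
1323^4 = (1323^2)^2 ≡ 754^2 = 568516 ≡ 1207 (mod 1489)
1323^8 = (1323^4)^2 ≡ 1207^2 = 1456849 ≡ 607 (mod 1489)
1323^16 = (1323^8)^2 ≡ 607^2 = 368449 ≡ 666 (mod 1489)
1323^22 = 1323^16 · 1323^4 · 1323^2 ≡ 666 · 1207 · 754 ≡ 1097 (mod 1489).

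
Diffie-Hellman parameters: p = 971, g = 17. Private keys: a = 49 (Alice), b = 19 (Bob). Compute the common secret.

476

Bob sends B = g^b mod p = 17^19 mod 971.
17^1 ≡ 17 (mod 971)
17^2 = (17^1)^2 ≡ 17^2 = 289 ≡ 289 (mod 971)
17^4 = (17^2)^2 ≡ 289^2 = 83521 ≡ 15 (mod 971)
17^8 = (17^4)^2 ≡ 15^2 = 225 ≡ 225 (mod 971)
17^16 = (17^8)^2 ≡ 225^2 = 50625 ≡ 133 (mod 971)
17^19 = 17^16 · 17^2 · 17^1 ≡ 133 · 289 · 17 ≡ 917 (mod 971).
So B = 917. Alice then computes K = B^a mod p = 917^49 mod 971.
917^1 ≡ 917 (mod 971)
917^2 = (917^1)^2 ≡ 917^2 = 840889 ≡ 3 (mod 971)
917^4 = (917^2)^2 ≡ 3^2 = 9 ≡ 9 (mod 971)
917^8 = (917^4)^2 ≡ 9^2 = 81 ≡ 81 (mod 971)
917^16 = (917^8)^2 ≡ 81^2 = 6561 ≡ 735 (mod 971)
917^32 = (917^16)^2 ≡ 735^2 = 540225 ≡ 349 (mod 971)
917^49 = 917^32 · 917^16 · 917^1 ≡ 349 · 735 · 917 ≡ 476 (mod 971).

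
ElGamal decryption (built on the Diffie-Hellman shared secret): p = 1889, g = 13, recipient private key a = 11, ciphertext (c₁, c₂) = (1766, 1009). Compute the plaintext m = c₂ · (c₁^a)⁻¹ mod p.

Shared mask s = c₁^a mod p = 1766^11 mod 1889.
1766^1 ≡ 1766 (mod 1889)
1766^2 = (1766^1)^2 ≡ 1766^2 = 3118756 ≡ 17 (mod 1889)
1766^4 = (1766^2)^2 ≡ 17^2 = 289 ≡ 289 (mod 1889)
1766^8 = (1766^4)^2 ≡ 289^2 = 83521 ≡ 405 (mod 1889)
1766^11 = 1766^8 · 1766^2 · 1766^1 ≡ 405 · 17 · 1766 ≡ 1306 (mod 1889).
So s = 1306; s⁻¹ ≡ 985 (mod 1889).
m = c₂ · s⁻¹ mod 1889 = 1009 · 985 mod 1889 = 251.

251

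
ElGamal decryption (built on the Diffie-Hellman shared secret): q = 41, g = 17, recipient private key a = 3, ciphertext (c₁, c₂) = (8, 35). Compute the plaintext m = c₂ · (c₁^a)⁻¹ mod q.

Shared mask s = c₁^a mod q = 8^3 mod 41.
8^1 ≡ 8 (mod 41)
8^2 = (8^1)^2 ≡ 8^2 = 64 ≡ 23 (mod 41)
8^3 = 8^2 · 8^1 ≡ 23 · 8 ≡ 20 (mod 41).
So s = 20; s⁻¹ ≡ 39 (mod 41).
m = c₂ · s⁻¹ mod 41 = 35 · 39 mod 41 = 12.

12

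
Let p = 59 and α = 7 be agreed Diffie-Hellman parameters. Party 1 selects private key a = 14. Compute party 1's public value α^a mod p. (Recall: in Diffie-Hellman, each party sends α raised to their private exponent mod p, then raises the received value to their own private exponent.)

28

Public value = 7^14 mod 59.
7^1 ≡ 7 (mod 59)
7^2 = (7^1)^2 ≡ 7^2 = 49 ≡ 49 (mod 59)
7^4 = (7^2)^2 ≡ 49^2 = 2401 ≡ 41 (mod 59)
7^8 = (7^4)^2 ≡ 41^2 = 1681 ≡ 29 (mod 59)
7^14 = 7^8 · 7^4 · 7^2 ≡ 29 · 41 · 49 ≡ 28 (mod 59).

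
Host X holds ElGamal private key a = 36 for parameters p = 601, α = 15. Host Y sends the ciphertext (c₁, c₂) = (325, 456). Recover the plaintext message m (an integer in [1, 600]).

Shared mask s = c₁^a mod p = 325^36 mod 601.
325^1 ≡ 325 (mod 601)
325^2 = (325^1)^2 ≡ 325^2 = 105625 ≡ 450 (mod 601)
325^4 = (325^2)^2 ≡ 450^2 = 202500 ≡ 564 (mod 601)
325^8 = (325^4)^2 ≡ 564^2 = 318096 ≡ 167 (mod 601)
325^16 = (325^8)^2 ≡ 167^2 = 27889 ≡ 243 (mod 601)
325^32 = (325^16)^2 ≡ 243^2 = 59049 ≡ 151 (mod 601)
325^36 = 325^32 · 325^4 ≡ 151 · 564 ≡ 423 (mod 601).
So s = 423; s⁻¹ ≡ 314 (mod 601).
m = c₂ · s⁻¹ mod 601 = 456 · 314 mod 601 = 146.

146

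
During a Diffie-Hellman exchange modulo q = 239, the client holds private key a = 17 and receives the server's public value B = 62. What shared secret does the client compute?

24

Shared key K = 62^17 mod 239.
62^1 ≡ 62 (mod 239)
62^2 = (62^1)^2 ≡ 62^2 = 3844 ≡ 20 (mod 239)
62^4 = (62^2)^2 ≡ 20^2 = 400 ≡ 161 (mod 239)
62^8 = (62^4)^2 ≡ 161^2 = 25921 ≡ 109 (mod 239)
62^16 = (62^8)^2 ≡ 109^2 = 11881 ≡ 170 (mod 239)
62^17 = 62^16 · 62^1 ≡ 170 · 62 ≡ 24 (mod 239).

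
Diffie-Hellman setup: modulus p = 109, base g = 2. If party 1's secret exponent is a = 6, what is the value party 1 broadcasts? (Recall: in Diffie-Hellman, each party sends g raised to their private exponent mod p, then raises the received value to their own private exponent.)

Public value = 2^6 (mod 109).
2^1 ≡ 2 (mod 109)
2^2 = (2^1)^2 ≡ 2^2 = 4 ≡ 4 (mod 109)
2^4 = (2^2)^2 ≡ 4^2 = 16 ≡ 16 (mod 109)
2^6 = 2^4 · 2^2 ≡ 16 · 4 ≡ 64 (mod 109).

64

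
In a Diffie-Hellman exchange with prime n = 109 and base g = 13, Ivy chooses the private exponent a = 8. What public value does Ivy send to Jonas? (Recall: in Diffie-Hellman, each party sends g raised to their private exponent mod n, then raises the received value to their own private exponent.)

Public value = 13^8 (mod 109).
13^1 ≡ 13 (mod 109)
13^2 = (13^1)^2 ≡ 13^2 = 169 ≡ 60 (mod 109)
13^4 = (13^2)^2 ≡ 60^2 = 3600 ≡ 3 (mod 109)
13^8 = (13^4)^2 ≡ 3^2 = 9 ≡ 9 (mod 109)

9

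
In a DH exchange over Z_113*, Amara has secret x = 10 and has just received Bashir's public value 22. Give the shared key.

99

Shared key K = 22^10 mod 113.
22^1 ≡ 22 (mod 113)
22^2 = (22^1)^2 ≡ 22^2 = 484 ≡ 32 (mod 113)
22^4 = (22^2)^2 ≡ 32^2 = 1024 ≡ 7 (mod 113)
22^8 = (22^4)^2 ≡ 7^2 = 49 ≡ 49 (mod 113)
22^10 = 22^8 · 22^2 ≡ 49 · 32 ≡ 99 (mod 113).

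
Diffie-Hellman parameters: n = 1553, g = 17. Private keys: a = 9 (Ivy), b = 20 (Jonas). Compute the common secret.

900

Jonas sends B = g^b mod n = 17^20 mod 1553.
17^1 ≡ 17 (mod 1553)
17^2 = (17^1)^2 ≡ 17^2 = 289 ≡ 289 (mod 1553)
17^4 = (17^2)^2 ≡ 289^2 = 83521 ≡ 1212 (mod 1553)
17^8 = (17^4)^2 ≡ 1212^2 = 1468944 ≡ 1359 (mod 1553)
17^16 = (17^8)^2 ≡ 1359^2 = 1846881 ≡ 364 (mod 1553)
17^20 = 17^16 · 17^4 ≡ 364 · 1212 ≡ 116 (mod 1553).
So B = 116. Ivy then computes K = B^a mod n = 116^9 mod 1553.
116^1 ≡ 116 (mod 1553)
116^2 = (116^1)^2 ≡ 116^2 = 13456 ≡ 1032 (mod 1553)
116^4 = (116^2)^2 ≡ 1032^2 = 1065024 ≡ 1219 (mod 1553)
116^8 = (116^4)^2 ≡ 1219^2 = 1485961 ≡ 1293 (mod 1553)
116^9 = 116^8 · 116^1 ≡ 1293 · 116 ≡ 900 (mod 1553).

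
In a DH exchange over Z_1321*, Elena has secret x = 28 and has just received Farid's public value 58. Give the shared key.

938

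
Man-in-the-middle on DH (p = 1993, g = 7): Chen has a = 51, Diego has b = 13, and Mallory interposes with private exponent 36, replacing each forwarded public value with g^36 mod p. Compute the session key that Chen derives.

Chen receives Mallory's public value M = 7^36 mod 1993 instead of the honest one.
7^1 ≡ 7 (mod 1993)
7^2 = (7^1)^2 ≡ 7^2 = 49 ≡ 49 (mod 1993)
7^4 = (7^2)^2 ≡ 49^2 = 2401 ≡ 408 (mod 1993)
7^8 = (7^4)^2 ≡ 408^2 = 166464 ≡ 1045 (mod 1993)
7^16 = (7^8)^2 ≡ 1045^2 = 1092025 ≡ 1854 (mod 1993)
7^32 = (7^16)^2 ≡ 1854^2 = 3437316 ≡ 1384 (mod 1993)
7^36 = 7^32 · 7^4 ≡ 1384 · 408 ≡ 653 (mod 1993).
So M = 653. Chen computes K = M^51 mod 1993.
653^1 ≡ 653 (mod 1993)
653^2 = (653^1)^2 ≡ 653^2 = 426409 ≡ 1900 (mod 1993)
653^4 = (653^2)^2 ≡ 1900^2 = 3610000 ≡ 677 (mod 1993)
653^8 = (653^4)^2 ≡ 677^2 = 458329 ≡ 1932 (mod 1993)
653^16 = (653^8)^2 ≡ 1932^2 = 3732624 ≡ 1728 (mod 1993)
653^32 = (653^16)^2 ≡ 1728^2 = 2985984 ≡ 470 (mod 1993)
653^51 = 653^32 · 653^16 · 653^2 · 653^1 ≡ 470 · 1728 · 1900 · 653 ≡ 1217 (mod 1993).

1217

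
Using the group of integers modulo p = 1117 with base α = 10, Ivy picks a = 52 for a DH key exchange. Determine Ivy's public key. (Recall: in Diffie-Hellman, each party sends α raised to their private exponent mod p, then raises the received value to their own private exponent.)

307

Public value = 10^52 (mod 1117).
10^1 ≡ 10 (mod 1117)
10^2 = (10^1)^2 ≡ 10^2 = 100 ≡ 100 (mod 1117)
10^4 = (10^2)^2 ≡ 100^2 = 10000 ≡ 1064 (mod 1117)
10^8 = (10^4)^2 ≡ 1064^2 = 1132096 ≡ 575 (mod 1117)
10^16 = (10^8)^2 ≡ 575^2 = 330625 ≡ 1110 (mod 1117)
10^32 = (10^16)^2 ≡ 1110^2 = 1232100 ≡ 49 (mod 1117)
10^52 = 10^32 · 10^16 · 10^4 ≡ 49 · 1110 · 1064 ≡ 307 (mod 1117).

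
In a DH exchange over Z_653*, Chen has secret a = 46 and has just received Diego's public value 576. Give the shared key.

482

Shared key K = 576^46 mod 653.
576^1 ≡ 576 (mod 653)
576^2 = (576^1)^2 ≡ 576^2 = 331776 ≡ 52 (mod 653)
576^4 = (576^2)^2 ≡ 52^2 = 2704 ≡ 92 (mod 653)
576^8 = (576^4)^2 ≡ 92^2 = 8464 ≡ 628 (mod 653)
576^16 = (576^8)^2 ≡ 628^2 = 394384 ≡ 625 (mod 653)
576^32 = (576^16)^2 ≡ 625^2 = 390625 ≡ 131 (mod 653)
576^46 = 576^32 · 576^8 · 576^4 · 576^2 ≡ 131 · 628 · 92 · 52 ≡ 482 (mod 653).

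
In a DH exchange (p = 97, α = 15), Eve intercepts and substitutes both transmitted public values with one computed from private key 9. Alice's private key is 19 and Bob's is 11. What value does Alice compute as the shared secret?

45

Alice receives Eve's public value M = 15^9 mod 97 instead of the honest one.
15^1 ≡ 15 (mod 97)
15^2 = (15^1)^2 ≡ 15^2 = 225 ≡ 31 (mod 97)
15^4 = (15^2)^2 ≡ 31^2 = 961 ≡ 88 (mod 97)
15^8 = (15^4)^2 ≡ 88^2 = 7744 ≡ 81 (mod 97)
15^9 = 15^8 · 15^1 ≡ 81 · 15 ≡ 51 (mod 97).
So M = 51. Alice computes K = M^19 mod 97.
51^1 ≡ 51 (mod 97)
51^2 = (51^1)^2 ≡ 51^2 = 2601 ≡ 79 (mod 97)
51^4 = (51^2)^2 ≡ 79^2 = 6241 ≡ 33 (mod 97)
51^8 = (51^4)^2 ≡ 33^2 = 1089 ≡ 22 (mod 97)
51^16 = (51^8)^2 ≡ 22^2 = 484 ≡ 96 (mod 97)
51^19 = 51^16 · 51^2 · 51^1 ≡ 96 · 79 · 51 ≡ 45 (mod 97).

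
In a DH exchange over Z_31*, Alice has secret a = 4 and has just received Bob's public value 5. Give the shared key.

5

Shared key K = 5^4 mod 31.
5^1 ≡ 5 (mod 31)
5^2 = (5^1)^2 ≡ 5^2 = 25 ≡ 25 (mod 31)
5^4 = (5^2)^2 ≡ 25^2 = 625 ≡ 5 (mod 31)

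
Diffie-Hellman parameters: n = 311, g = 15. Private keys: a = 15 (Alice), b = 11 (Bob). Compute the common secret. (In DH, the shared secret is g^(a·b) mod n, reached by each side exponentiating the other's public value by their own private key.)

Bob sends B = g^b mod n = 15^11 mod 311.
15^1 ≡ 15 (mod 311)
15^2 = (15^1)^2 ≡ 15^2 = 225 ≡ 225 (mod 311)
15^4 = (15^2)^2 ≡ 225^2 = 50625 ≡ 243 (mod 311)
15^8 = (15^4)^2 ≡ 243^2 = 59049 ≡ 270 (mod 311)
15^11 = 15^8 · 15^2 · 15^1 ≡ 270 · 225 · 15 ≡ 20 (mod 311).
So B = 20. Alice then computes K = B^a mod n = 20^15 mod 311.
20^1 ≡ 20 (mod 311)
20^2 = (20^1)^2 ≡ 20^2 = 400 ≡ 89 (mod 311)
20^4 = (20^2)^2 ≡ 89^2 = 7921 ≡ 146 (mod 311)
20^8 = (20^4)^2 ≡ 146^2 = 21316 ≡ 168 (mod 311)
20^15 = 20^8 · 20^4 · 20^2 · 20^1 ≡ 168 · 146 · 89 · 20 ≡ 105 (mod 311).

105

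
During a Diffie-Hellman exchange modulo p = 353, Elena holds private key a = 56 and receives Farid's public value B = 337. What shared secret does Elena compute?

337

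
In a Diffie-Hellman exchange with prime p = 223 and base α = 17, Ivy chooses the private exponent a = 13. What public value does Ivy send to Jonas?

Public value = 17^{13} \pmod{223}.
17^1 ≡ 17 (mod 223)
17^2 = (17^1)^2 ≡ 17^2 = 289 ≡ 66 (mod 223)
17^4 = (17^2)^2 ≡ 66^2 = 4356 ≡ 119 (mod 223)
17^8 = (17^4)^2 ≡ 119^2 = 14161 ≡ 112 (mod 223)
17^13 = 17^8 · 17^4 · 17^1 ≡ 112 · 119 · 17 ≡ 8 (mod 223).

8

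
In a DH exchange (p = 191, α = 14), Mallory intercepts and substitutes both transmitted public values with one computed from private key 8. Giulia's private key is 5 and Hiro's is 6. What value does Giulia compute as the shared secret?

5

Giulia receives Mallory's public value M = 14^8 mod 191 instead of the honest one.
14^1 ≡ 14 (mod 191)
14^2 = (14^1)^2 ≡ 14^2 = 196 ≡ 5 (mod 191)
14^4 = (14^2)^2 ≡ 5^2 = 25 ≡ 25 (mod 191)
14^8 = (14^4)^2 ≡ 25^2 = 625 ≡ 52 (mod 191)
So M = 52. Giulia computes K = M^5 mod 191.
52^1 ≡ 52 (mod 191)
52^2 = (52^1)^2 ≡ 52^2 = 2704 ≡ 30 (mod 191)
52^4 = (52^2)^2 ≡ 30^2 = 900 ≡ 136 (mod 191)
52^5 = 52^4 · 52^1 ≡ 136 · 52 ≡ 5 (mod 191).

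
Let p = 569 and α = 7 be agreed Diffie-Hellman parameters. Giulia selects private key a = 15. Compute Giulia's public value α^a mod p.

52

Public value = 7^15 mod 569.
7^1 ≡ 7 (mod 569)
7^2 = (7^1)^2 ≡ 7^2 = 49 ≡ 49 (mod 569)
7^4 = (7^2)^2 ≡ 49^2 = 2401 ≡ 125 (mod 569)
7^8 = (7^4)^2 ≡ 125^2 = 15625 ≡ 262 (mod 569)
7^15 = 7^8 · 7^4 · 7^2 · 7^1 ≡ 262 · 125 · 49 · 7 ≡ 52 (mod 569).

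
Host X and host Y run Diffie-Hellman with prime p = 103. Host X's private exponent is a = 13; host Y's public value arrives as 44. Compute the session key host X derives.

Shared key K = 44^13 mod 103.
44^1 ≡ 44 (mod 103)
44^2 = (44^1)^2 ≡ 44^2 = 1936 ≡ 82 (mod 103)
44^4 = (44^2)^2 ≡ 82^2 = 6724 ≡ 29 (mod 103)
44^8 = (44^4)^2 ≡ 29^2 = 841 ≡ 17 (mod 103)
44^13 = 44^8 · 44^4 · 44^1 ≡ 17 · 29 · 44 ≡ 62 (mod 103).

62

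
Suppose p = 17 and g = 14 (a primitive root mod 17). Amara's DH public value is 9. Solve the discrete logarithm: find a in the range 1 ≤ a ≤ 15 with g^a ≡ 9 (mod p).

Try successive powers of 14 modulo 17:
14^1 ≡ 14
14^2 ≡ 9
Found: a = 2.

2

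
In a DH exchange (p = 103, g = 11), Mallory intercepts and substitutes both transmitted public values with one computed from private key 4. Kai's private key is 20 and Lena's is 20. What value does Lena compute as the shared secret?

Lena receives Mallory's public value M = 11^4 mod 103 instead of the honest one.
11^1 ≡ 11 (mod 103)
11^2 = (11^1)^2 ≡ 11^2 = 121 ≡ 18 (mod 103)
11^4 = (11^2)^2 ≡ 18^2 = 324 ≡ 15 (mod 103)
So M = 15. Lena computes K = M^20 mod 103.
15^1 ≡ 15 (mod 103)
15^2 = (15^1)^2 ≡ 15^2 = 225 ≡ 19 (mod 103)
15^4 = (15^2)^2 ≡ 19^2 = 361 ≡ 52 (mod 103)
15^8 = (15^4)^2 ≡ 52^2 = 2704 ≡ 26 (mod 103)
15^16 = (15^8)^2 ≡ 26^2 = 676 ≡ 58 (mod 103)
15^20 = 15^16 · 15^4 ≡ 58 · 52 ≡ 29 (mod 103).

29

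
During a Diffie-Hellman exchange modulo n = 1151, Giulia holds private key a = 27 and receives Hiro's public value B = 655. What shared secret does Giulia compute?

Shared key K = 655^27 mod 1151.
655^1 ≡ 655 (mod 1151)
655^2 = (655^1)^2 ≡ 655^2 = 429025 ≡ 853 (mod 1151)
655^4 = (655^2)^2 ≡ 853^2 = 727609 ≡ 177 (mod 1151)
655^8 = (655^4)^2 ≡ 177^2 = 31329 ≡ 252 (mod 1151)
655^16 = (655^8)^2 ≡ 252^2 = 63504 ≡ 199 (mod 1151)
655^27 = 655^16 · 655^8 · 655^2 · 655^1 ≡ 199 · 252 · 853 · 655 ≡ 177 (mod 1151).

177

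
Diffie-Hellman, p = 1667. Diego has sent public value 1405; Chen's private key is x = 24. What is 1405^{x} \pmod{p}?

181

Shared key K = 1405^24 mod 1667.
1405^1 ≡ 1405 (mod 1667)
1405^2 = (1405^1)^2 ≡ 1405^2 = 1974025 ≡ 297 (mod 1667)
1405^4 = (1405^2)^2 ≡ 297^2 = 88209 ≡ 1525 (mod 1667)
1405^8 = (1405^4)^2 ≡ 1525^2 = 2325625 ≡ 160 (mod 1667)
1405^16 = (1405^8)^2 ≡ 160^2 = 25600 ≡ 595 (mod 1667)
1405^24 = 1405^16 · 1405^8 ≡ 595 · 160 ≡ 181 (mod 1667).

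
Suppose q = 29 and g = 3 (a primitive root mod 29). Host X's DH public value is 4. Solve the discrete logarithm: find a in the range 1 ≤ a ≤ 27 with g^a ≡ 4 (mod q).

6

Try successive powers of 3 modulo 29:
3^1 ≡ 3
3^2 ≡ 9
3^3 ≡ 27
3^4 ≡ 23
3^5 ≡ 11
3^6 ≡ 4
Found: a = 6.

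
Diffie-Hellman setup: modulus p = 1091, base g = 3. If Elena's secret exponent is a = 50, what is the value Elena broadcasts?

Public value = 3^50 mod 1091.
3^1 ≡ 3 (mod 1091)
3^2 = (3^1)^2 ≡ 3^2 = 9 ≡ 9 (mod 1091)
3^4 = (3^2)^2 ≡ 9^2 = 81 ≡ 81 (mod 1091)
3^8 = (3^4)^2 ≡ 81^2 = 6561 ≡ 15 (mod 1091)
3^16 = (3^8)^2 ≡ 15^2 = 225 ≡ 225 (mod 1091)
3^32 = (3^16)^2 ≡ 225^2 = 50625 ≡ 439 (mod 1091)
3^50 = 3^32 · 3^16 · 3^2 ≡ 439 · 225 · 9 ≡ 901 (mod 1091).

901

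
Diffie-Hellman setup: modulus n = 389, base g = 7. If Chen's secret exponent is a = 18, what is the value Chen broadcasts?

5

Public value = 7^18 (mod 389).
7^1 ≡ 7 (mod 389)
7^2 = (7^1)^2 ≡ 7^2 = 49 ≡ 49 (mod 389)
7^4 = (7^2)^2 ≡ 49^2 = 2401 ≡ 67 (mod 389)
7^8 = (7^4)^2 ≡ 67^2 = 4489 ≡ 210 (mod 389)
7^16 = (7^8)^2 ≡ 210^2 = 44100 ≡ 143 (mod 389)
7^18 = 7^16 · 7^2 ≡ 143 · 49 ≡ 5 (mod 389).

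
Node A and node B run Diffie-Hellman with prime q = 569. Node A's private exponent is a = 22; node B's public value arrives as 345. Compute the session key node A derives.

Shared key K = 345^22 mod 569.
345^1 ≡ 345 (mod 569)
345^2 = (345^1)^2 ≡ 345^2 = 119025 ≡ 104 (mod 569)
345^4 = (345^2)^2 ≡ 104^2 = 10816 ≡ 5 (mod 569)
345^8 = (345^4)^2 ≡ 5^2 = 25 ≡ 25 (mod 569)
345^16 = (345^8)^2 ≡ 25^2 = 625 ≡ 56 (mod 569)
345^22 = 345^16 · 345^4 · 345^2 ≡ 56 · 5 · 104 ≡ 101 (mod 569).

101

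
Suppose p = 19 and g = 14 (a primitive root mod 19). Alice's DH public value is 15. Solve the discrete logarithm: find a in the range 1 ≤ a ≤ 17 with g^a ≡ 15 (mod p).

17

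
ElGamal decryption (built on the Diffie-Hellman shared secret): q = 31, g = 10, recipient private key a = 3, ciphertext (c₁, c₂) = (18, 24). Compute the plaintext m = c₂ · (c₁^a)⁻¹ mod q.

6

Shared mask s = c₁^a mod q = 18^3 mod 31.
18^1 ≡ 18 (mod 31)
18^2 = (18^1)^2 ≡ 18^2 = 324 ≡ 14 (mod 31)
18^3 = 18^2 · 18^1 ≡ 14 · 18 ≡ 4 (mod 31).
So s = 4; s⁻¹ ≡ 8 (mod 31).
m = c₂ · s⁻¹ mod 31 = 24 · 8 mod 31 = 6.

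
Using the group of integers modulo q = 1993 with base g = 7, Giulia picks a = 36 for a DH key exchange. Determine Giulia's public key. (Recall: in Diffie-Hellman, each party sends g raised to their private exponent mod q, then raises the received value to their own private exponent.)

653

Public value = 7^36 (mod 1993).
7^1 ≡ 7 (mod 1993)
7^2 = (7^1)^2 ≡ 7^2 = 49 ≡ 49 (mod 1993)
7^4 = (7^2)^2 ≡ 49^2 = 2401 ≡ 408 (mod 1993)
7^8 = (7^4)^2 ≡ 408^2 = 166464 ≡ 1045 (mod 1993)
7^16 = (7^8)^2 ≡ 1045^2 = 1092025 ≡ 1854 (mod 1993)
7^32 = (7^16)^2 ≡ 1854^2 = 3437316 ≡ 1384 (mod 1993)
7^36 = 7^32 · 7^4 ≡ 1384 · 408 ≡ 653 (mod 1993).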